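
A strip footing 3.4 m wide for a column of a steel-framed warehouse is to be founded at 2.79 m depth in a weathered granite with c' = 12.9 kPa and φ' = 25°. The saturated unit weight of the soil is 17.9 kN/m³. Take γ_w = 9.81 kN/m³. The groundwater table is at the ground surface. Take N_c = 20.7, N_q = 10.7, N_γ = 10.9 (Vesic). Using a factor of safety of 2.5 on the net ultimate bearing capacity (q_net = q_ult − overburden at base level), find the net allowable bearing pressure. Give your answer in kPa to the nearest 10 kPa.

q_all(net) ≈ 250 kPa

γ' = 17.9 − 9.81 = 8.09 kN/m³ (submerged throughout). q = 8.09 × 2.79 = 22.571 kPa; the same γ' applies in the ½γBN_γ term.
c·N_c = 12.9 × 20.7 = 267.03 kPa
q·N_q = 22.571 × 10.7 = 241.51 kPa
0.5·γ·B·N_γ = 0.5 × 8.09 × 3.4 × 10.9 = 149.91 kPa
q_ult = 267.03 + 241.51 + 149.91 = 658.45 kPa.
q_net = 658.45 − 22.571 = 635.88 kPa.
q_all(net) = 635.88 / 2.5 = 254.35 kPa.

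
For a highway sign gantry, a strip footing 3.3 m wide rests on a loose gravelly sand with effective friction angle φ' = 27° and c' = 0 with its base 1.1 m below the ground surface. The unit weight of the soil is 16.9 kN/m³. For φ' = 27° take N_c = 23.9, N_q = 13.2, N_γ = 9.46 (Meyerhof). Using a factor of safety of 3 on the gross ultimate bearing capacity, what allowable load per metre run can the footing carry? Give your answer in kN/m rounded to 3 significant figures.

Overburden at base level: q = 16.9 × 1.1 = 18.59 kPa.
Surcharge term q·N_q = 18.59 × 13.2 = 245.39 kPa; self-weight term 0.5·γ·B·N_γ = 0.5 × 16.9 × 3.3 × 9.46 = 263.79 kPa.
q_ult = 245.39 + 263.79 = 509.18 kPa.
Gross allowable pressure q_all = 509.18 / 3 = 169.73 kPa.
Allowable wall load = q_all × B = 169.73 × 3.3 = 560.1 kN per metre run.

≈ 560 kN/m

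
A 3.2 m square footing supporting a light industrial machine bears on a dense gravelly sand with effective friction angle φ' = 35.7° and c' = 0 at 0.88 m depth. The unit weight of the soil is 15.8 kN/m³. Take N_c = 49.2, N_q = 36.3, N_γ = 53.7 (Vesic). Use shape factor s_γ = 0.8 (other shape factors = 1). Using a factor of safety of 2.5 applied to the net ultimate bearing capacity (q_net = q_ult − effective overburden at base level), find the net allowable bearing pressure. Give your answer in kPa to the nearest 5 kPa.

Effective surcharge at the founding depth q = γ·D_f = 15.8 × 0.88 = 13.904 kPa.
q_ult = q·N_q + 0.5·γ·B·N_γ·s_γ
     = 13.904 × 36.3 + 0.5 × 15.8 × 3.2 × 53.7 × 0.8
     = 504.72 + 1086 = 1590.7 kPa.
Net ultimate: q_net = 1590.7 − 13.904 = 1576.8 kPa.
q_all(net) = 1576.8 / 2.5 = 630.74 kPa.

q_all(net) ≈ 630 kPa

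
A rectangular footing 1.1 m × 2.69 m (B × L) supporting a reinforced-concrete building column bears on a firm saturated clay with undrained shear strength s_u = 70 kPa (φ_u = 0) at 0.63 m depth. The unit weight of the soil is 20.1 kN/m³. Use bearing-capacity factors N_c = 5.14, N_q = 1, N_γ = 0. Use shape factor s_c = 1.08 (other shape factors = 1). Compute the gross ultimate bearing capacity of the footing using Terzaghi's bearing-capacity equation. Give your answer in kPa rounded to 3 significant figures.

Overburden at base level: q = 20.1 × 0.63 = 12.663 kPa.
Cohesion term c·N_c·s_c = 70 × 5.14 × 1.08 = 388.58 kPa; surcharge term q·N_q = 12.663 × 1 = 12.663 kPa.
q_ult = 388.58 + 12.663 = 401.25 kPa.

q_ult ≈ 401 kPa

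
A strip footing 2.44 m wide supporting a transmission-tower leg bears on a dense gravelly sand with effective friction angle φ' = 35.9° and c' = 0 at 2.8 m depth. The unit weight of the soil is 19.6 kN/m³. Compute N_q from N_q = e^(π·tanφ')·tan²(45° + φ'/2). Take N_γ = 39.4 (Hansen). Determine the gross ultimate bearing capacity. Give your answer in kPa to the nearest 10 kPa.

tan35.9° = 0.7239, so N_q = e^(π×0.7239)·tan²(62.95°) = 9.719 × 3.835 = 37.28.
Overburden at base level: q = 19.6 × 2.8 = 54.88 kPa.
Surcharge term q·N_q = 54.88 × 37.277 = 2045.8 kPa; self-weight term 0.5·γ·B·N_γ = 0.5 × 19.6 × 2.44 × 39.4 = 942.13 kPa.
q_ult = 2045.8 + 942.13 = 2987.9 kPa.

q_ult ≈ 2990 kPa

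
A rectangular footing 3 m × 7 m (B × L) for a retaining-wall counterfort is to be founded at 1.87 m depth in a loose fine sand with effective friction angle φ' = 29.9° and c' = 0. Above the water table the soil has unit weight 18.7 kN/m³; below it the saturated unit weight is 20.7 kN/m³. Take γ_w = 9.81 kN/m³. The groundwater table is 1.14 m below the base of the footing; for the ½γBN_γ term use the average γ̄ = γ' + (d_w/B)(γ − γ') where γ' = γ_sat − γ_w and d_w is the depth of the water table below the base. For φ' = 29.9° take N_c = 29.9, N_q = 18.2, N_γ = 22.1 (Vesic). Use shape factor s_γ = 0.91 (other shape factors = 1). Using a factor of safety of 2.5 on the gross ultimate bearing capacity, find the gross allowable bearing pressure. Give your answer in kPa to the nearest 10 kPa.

q_all ≈ 420 kPa

Overburden at base level: q = 18.7 × 1.87 = 34.969 kPa.
The water table is 1.14 m below the base (< B = 3 m), so the ½γBN_γ term uses γ̄ = γ' + (d_w/B)(γ − γ') = 10.89 + (1.14/3)(18.7 − 10.89) = 13.858 kN/m³.
Surcharge term q·N_q = 34.969 × 18.2 = 636.44 kPa; self-weight term 0.5·γ·B·N_γ·s_γ = 0.5 × 13.858 × 3 × 22.1 × 0.91 = 418.04 kPa.
q_ult = 636.44 + 418.04 = 1054.5 kPa.
q_all = 1054.5 / 2.5 = 421.79 kPa.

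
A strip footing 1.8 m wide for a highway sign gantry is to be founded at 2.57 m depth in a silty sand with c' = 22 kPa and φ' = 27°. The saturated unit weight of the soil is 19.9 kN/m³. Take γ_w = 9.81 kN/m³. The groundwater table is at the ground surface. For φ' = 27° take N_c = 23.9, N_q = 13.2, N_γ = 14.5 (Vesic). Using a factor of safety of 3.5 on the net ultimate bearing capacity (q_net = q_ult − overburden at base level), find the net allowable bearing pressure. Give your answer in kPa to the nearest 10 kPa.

q_all(net) ≈ 280 kPa

γ' = 19.9 − 9.81 = 10.09 kN/m³ (submerged throughout). q = 10.09 × 2.57 = 25.931 kPa; the same γ' applies in the ½γBN_γ term.
c·N_c = 22 × 23.9 = 525.8 kPa
q·N_q = 25.931 × 13.2 = 342.29 kPa
0.5·γ·B·N_γ = 0.5 × 10.09 × 1.8 × 14.5 = 131.67 kPa
q_ult = 525.8 + 342.29 + 131.67 = 999.77 kPa.
q_net = 999.77 − 25.931 = 973.84 kPa.
q_all(net) = 973.84 / 3.5 = 278.24 kPa.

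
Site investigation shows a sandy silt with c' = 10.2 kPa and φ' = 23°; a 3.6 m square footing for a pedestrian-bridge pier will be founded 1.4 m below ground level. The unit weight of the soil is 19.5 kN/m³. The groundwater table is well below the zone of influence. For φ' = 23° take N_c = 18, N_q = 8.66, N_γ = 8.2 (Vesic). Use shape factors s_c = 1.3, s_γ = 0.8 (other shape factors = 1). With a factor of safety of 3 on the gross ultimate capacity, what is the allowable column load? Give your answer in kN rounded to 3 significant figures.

Overburden at base level: q = 19.5 × 1.4 = 27.3 kPa.
Cohesion term c·N_c·s_c = 10.2 × 18 × 1.3 = 238.68 kPa; surcharge term q·N_q = 27.3 × 8.66 = 236.42 kPa; self-weight term 0.5·γ·B·N_γ·s_γ = 0.5 × 19.5 × 3.6 × 8.2 × 0.8 = 230.26 kPa.
q_ult = 238.68 + 236.42 + 230.26 = 705.35 kPa.
Gross allowable pressure q_all = 705.35 / 3 = 235.12 kPa.
Footing area = 12.96 m², so allowable column load = 235.12 × 12.96 = 3047.1 kN.

P_all ≈ 3050 kN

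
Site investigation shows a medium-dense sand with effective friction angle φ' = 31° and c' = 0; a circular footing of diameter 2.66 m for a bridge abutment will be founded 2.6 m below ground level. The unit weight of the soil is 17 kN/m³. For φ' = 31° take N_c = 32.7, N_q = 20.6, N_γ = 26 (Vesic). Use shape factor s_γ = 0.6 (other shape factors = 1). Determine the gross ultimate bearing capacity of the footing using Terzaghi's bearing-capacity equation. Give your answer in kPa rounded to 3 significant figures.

q_ult ≈ 1260 kPa

Overburden at base level: q = 17 × 2.6 = 44.2 kPa.
Surcharge term q·N_q = 44.2 × 20.6 = 910.52 kPa; self-weight term 0.5·γ·B·N_γ·s_γ = 0.5 × 17 × 2.66 × 26 × 0.6 = 352.72 kPa.
q_ult = 910.52 + 352.72 = 1263.2 kPa.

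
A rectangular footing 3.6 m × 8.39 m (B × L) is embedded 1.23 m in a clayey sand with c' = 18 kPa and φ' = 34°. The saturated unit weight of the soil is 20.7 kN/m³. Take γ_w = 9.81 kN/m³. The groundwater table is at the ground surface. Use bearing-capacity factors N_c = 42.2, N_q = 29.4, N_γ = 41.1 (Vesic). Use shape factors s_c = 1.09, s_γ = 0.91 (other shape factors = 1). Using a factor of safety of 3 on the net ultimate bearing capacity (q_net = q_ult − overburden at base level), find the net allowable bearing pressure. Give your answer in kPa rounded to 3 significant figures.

q_all(net) ≈ 647 kPa

Water table at ground surface, so effective unit weight γ' = 20.7 − 9.81 = 10.89 kN/m³ is used throughout; overburden q = 10.89 × 1.23 = 13.395 kPa; the same γ' applies in the ½γBN_γ term.
Cohesion term c·N_c·s_c = 18 × 42.2 × 1.09 = 827.96 kPa; surcharge term q·N_q = 13.395 × 29.4 = 393.8 kPa; self-weight term 0.5·γ·B·N_γ·s_γ = 0.5 × 10.89 × 3.6 × 41.1 × 0.91 = 733.13 kPa.
q_ult = 827.96 + 393.8 + 733.13 = 1954.9 kPa.
q_net = 1954.9 − 13.395 = 1941.5 kPa.
q_all(net) = 1941.5 / 3 = 647.17 kPa.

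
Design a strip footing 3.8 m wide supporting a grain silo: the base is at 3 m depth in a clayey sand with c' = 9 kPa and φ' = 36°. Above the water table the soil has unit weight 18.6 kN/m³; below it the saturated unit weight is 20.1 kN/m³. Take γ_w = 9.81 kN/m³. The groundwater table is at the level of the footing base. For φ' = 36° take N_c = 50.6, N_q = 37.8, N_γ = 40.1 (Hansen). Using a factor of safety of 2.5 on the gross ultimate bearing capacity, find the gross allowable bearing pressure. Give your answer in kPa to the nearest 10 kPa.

q_all ≈ 1340 kPa

Effective surcharge at the founding depth q = γ·D_f = 18.6 × 3 = 55.8 kPa.
The water table coincides with the base, so in the self-weight term γ → γ' = 10.29 kN/m³.
q_ult = c·N_c + q·N_q + 0.5·γ·B·N_γ
     = 9 × 50.6 + 55.8 × 37.8 + 0.5 × 10.29 × 3.8 × 40.1
     = 455.4 + 2109.2 + 784 = 3348.6 kPa.
q_all = 3348.6 / 2.5 = 1339.5 kPa.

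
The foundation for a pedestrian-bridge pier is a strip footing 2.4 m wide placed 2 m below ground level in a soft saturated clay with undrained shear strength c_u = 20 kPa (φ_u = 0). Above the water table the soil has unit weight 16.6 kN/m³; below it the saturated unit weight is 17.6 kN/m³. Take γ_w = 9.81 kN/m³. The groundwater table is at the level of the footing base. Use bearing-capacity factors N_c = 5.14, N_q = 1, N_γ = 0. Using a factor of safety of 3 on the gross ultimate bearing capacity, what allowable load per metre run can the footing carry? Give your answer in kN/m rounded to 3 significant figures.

≈ 109 kN/m

Effective surcharge at the founding depth q = γ·D_f = 16.6 × 2 = 33.2 kPa.
q_ult = c·N_c + q·N_q
     = 20 × 5.14 + 33.2 × 1
     = 102.8 + 33.2 = 136 kPa.
Gross allowable pressure q_all = 136 / 3 = 45.333 kPa.
Allowable wall load = q_all × B = 45.333 × 2.4 = 108.8 kN per metre run.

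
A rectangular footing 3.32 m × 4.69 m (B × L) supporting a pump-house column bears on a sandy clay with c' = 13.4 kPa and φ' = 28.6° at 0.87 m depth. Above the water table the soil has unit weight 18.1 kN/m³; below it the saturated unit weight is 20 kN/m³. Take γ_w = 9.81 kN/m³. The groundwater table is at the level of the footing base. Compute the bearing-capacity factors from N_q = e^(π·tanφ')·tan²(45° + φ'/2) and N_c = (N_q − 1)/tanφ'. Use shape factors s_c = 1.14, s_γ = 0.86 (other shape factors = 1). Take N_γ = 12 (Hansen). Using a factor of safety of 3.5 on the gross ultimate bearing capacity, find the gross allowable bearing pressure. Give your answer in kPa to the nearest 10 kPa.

N_q = e^(π·tan28.6°)·tan²(59.3°) = 15.73; N_c = (N_q − 1)/tanφ' = 27.01.
q = γ·D_f = 18.1 × 0.87 = 15.747 kPa.
For the ½γBN_γ term take γ' = 20 − 9.81 = 10.19 kN/m³ (soil below base is submerged).
c·N_c·s_c = 13.4 × 27.013 × 1.14 = 412.64 kPa
q·N_q = 15.747 × 15.728 = 247.66 kPa
0.5·γ·B·N_γ·s_γ = 0.5 × 10.19 × 3.32 × 12 × 0.86 = 174.57 kPa
q_ult = 412.64 + 247.66 + 174.57 = 834.87 kPa.
q_all = 834.87 / 3.5 = 238.54 kPa.

q_all ≈ 240 kPa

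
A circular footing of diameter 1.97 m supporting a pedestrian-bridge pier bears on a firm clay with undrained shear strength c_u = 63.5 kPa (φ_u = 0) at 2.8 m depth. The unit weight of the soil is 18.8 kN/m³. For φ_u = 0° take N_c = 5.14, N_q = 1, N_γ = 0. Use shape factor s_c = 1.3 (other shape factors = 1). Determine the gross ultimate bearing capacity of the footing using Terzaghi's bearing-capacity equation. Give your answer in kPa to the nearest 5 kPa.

q_ult ≈ 475 kPa

q = γ·D_f = 18.8 × 2.8 = 52.64 kPa.
c·N_c·s_c = 63.5 × 5.14 × 1.3 = 424.31 kPa
q·N_q = 52.64 × 1 = 52.64 kPa
q_ult = 424.31 + 52.64 = 476.95 kPa.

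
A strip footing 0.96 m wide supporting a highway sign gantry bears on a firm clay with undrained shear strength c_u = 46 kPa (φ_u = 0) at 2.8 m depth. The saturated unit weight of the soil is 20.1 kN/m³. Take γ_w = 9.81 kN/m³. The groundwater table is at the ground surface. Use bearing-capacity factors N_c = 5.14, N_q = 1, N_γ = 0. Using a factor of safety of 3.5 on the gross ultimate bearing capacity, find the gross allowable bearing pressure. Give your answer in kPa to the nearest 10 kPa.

q_all ≈ 80 kPa

γ' = 20.1 − 9.81 = 10.29 kN/m³ (submerged throughout). q = 10.29 × 2.8 = 28.812 kPa.
c·N_c = 46 × 5.14 = 236.44 kPa
q·N_q = 28.812 × 1 = 28.812 kPa
q_ult = 236.44 + 28.812 = 265.25 kPa.
q_all = 265.25 / 3.5 = 75.786 kPa.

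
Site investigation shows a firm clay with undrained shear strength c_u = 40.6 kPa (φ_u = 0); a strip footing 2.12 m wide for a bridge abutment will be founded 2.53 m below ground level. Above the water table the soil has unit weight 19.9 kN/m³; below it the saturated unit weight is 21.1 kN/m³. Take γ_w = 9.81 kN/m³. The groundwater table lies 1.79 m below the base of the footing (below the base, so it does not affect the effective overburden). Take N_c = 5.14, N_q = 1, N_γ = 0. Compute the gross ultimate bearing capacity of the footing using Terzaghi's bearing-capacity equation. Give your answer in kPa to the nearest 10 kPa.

Effective surcharge at the founding depth q = γ·D_f = 19.9 × 2.53 = 50.347 kPa.
q_ult = c·N_c + q·N_q
     = 40.6 × 5.14 + 50.347 × 1
     = 208.68 + 50.347 = 259.03 kPa.

q_ult ≈ 260 kPa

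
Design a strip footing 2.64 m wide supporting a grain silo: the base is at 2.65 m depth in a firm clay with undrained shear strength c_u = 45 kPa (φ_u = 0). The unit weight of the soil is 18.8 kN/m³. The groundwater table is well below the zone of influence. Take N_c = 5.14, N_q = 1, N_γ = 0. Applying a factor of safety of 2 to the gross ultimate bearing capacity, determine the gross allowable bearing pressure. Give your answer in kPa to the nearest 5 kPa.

q_all ≈ 140 kPa

Effective surcharge at the founding depth q = γ·D_f = 18.8 × 2.65 = 49.82 kPa.
q_ult = c·N_c + q·N_q
     = 45 × 5.14 + 49.82 × 1
     = 231.3 + 49.82 = 281.12 kPa.
q_all = q_ult / FS = 281.12 / 2 = 140.56 kPa.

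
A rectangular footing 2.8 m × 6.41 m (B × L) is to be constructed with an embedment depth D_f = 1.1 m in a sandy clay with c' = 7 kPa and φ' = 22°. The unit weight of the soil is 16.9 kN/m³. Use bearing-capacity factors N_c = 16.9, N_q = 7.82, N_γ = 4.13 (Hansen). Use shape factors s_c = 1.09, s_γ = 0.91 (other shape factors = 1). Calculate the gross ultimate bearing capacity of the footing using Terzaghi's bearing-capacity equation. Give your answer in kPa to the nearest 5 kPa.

Overburden at base level: q = 16.9 × 1.1 = 18.59 kPa.
Cohesion term c·N_c·s_c = 7 × 16.9 × 1.09 = 128.95 kPa; surcharge term q·N_q = 18.59 × 7.82 = 145.37 kPa; self-weight term 0.5·γ·B·N_γ·s_γ = 0.5 × 16.9 × 2.8 × 4.13 × 0.91 = 88.921 kPa.
q_ult = 128.95 + 145.37 + 88.921 = 363.24 kPa.

q_ult ≈ 365 kPa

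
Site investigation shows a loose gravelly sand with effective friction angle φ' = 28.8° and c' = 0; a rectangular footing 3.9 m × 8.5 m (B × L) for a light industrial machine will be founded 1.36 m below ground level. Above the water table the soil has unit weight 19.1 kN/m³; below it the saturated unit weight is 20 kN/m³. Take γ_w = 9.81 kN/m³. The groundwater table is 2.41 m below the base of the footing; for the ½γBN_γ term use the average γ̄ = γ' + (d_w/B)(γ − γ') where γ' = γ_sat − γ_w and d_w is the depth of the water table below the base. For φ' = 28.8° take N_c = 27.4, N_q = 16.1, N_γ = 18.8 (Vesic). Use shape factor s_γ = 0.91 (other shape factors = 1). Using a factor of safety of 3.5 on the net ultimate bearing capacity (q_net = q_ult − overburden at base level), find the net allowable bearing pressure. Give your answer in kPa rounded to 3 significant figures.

q_all(net) ≈ 262 kPa

Effective surcharge at the founding depth q = γ·D_f = 19.1 × 1.36 = 25.976 kPa.
With d_w = 2.41 m < B, γ̄ = 10.19 + (2.41/3.9) × (19.1 − 10.19) = 15.696 kN/m³.
q_ult = q·N_q + 0.5·γ·B·N_γ·s_γ
     = 25.976 × 16.1 + 0.5 × 15.696 × 3.9 × 18.8 × 0.91
     = 418.21 + 523.63 = 941.84 kPa.
q_net = 941.84 − 25.976 = 915.86 kPa.
q_all(net) = 915.86 / 3.5 = 261.68 kPa.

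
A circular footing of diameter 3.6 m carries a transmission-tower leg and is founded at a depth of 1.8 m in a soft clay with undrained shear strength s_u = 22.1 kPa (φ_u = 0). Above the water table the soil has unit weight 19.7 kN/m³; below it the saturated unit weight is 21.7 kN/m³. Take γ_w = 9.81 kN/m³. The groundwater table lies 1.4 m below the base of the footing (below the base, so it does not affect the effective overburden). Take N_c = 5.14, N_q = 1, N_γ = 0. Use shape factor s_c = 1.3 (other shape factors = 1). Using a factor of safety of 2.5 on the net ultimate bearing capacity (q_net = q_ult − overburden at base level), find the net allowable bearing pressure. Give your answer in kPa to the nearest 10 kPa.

Overburden at base level: q = 19.7 × 1.8 = 35.46 kPa.
Cohesion term c·N_c·s_c = 22.1 × 5.14 × 1.3 = 147.67 kPa; surcharge term q·N_q = 35.46 × 1 = 35.46 kPa.
q_ult = 147.67 + 35.46 = 183.13 kPa.
q_net = 183.13 − 35.46 = 147.67 kPa.
q_all(net) = 147.67 / 2.5 = 59.069 kPa.

q_all(net) ≈ 60 kPa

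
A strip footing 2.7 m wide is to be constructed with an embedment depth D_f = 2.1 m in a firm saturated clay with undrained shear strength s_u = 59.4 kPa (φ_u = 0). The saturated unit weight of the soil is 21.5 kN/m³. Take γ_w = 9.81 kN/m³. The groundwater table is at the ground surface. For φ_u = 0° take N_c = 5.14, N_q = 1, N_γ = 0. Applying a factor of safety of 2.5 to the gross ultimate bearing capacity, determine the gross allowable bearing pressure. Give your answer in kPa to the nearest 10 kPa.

With the water table at the surface the whole profile is submerged: γ' = 21.5 − 9.81 = 11.69 kN/m³, so q = γ'·D_f = 24.549 kPa.
q_ult = c·N_c + q·N_q
     = 59.4 × 5.14 + 24.549 × 1
     = 305.32 + 24.549 = 329.86 kPa.
q_all = q_ult / FS = 329.86 / 2.5 = 131.95 kPa.

q_all ≈ 130 kPa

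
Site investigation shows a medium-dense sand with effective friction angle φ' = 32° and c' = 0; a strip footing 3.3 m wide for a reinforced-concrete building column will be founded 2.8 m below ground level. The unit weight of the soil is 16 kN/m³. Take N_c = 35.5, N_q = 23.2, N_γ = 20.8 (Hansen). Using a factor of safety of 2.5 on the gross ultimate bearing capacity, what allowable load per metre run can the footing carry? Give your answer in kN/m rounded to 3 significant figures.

Effective surcharge at the founding depth q = γ·D_f = 16 × 2.8 = 44.8 kPa.
q_ult = q·N_q + 0.5·γ·B·N_γ
     = 44.8 × 23.2 + 0.5 × 16 × 3.3 × 20.8
     = 1039.4 + 549.12 = 1588.5 kPa.
Gross allowable pressure q_all = 1588.5 / 2.5 = 635.39 kPa.
Allowable wall load = q_all × B = 635.39 × 3.3 = 2096.8 kN per metre run.

≈ 2100 kN/m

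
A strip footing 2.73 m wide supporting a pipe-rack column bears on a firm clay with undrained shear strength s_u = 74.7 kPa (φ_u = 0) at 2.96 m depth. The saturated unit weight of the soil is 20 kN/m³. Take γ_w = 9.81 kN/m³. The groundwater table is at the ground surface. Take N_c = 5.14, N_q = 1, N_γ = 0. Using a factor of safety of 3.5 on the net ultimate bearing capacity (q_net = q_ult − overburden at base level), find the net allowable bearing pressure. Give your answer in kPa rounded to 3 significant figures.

With the water table at the surface the whole profile is submerged: γ' = 20 − 9.81 = 10.19 kN/m³, so q = γ'·D_f = 30.162 kPa.
q_ult = c·N_c + q·N_q
     = 74.7 × 5.14 + 30.162 × 1
     = 383.96 + 30.162 = 414.12 kPa.
q_net = 414.12 − 30.162 = 383.96 kPa.
q_all(net) = 383.96 / 3.5 = 109.7 kPa.

q_all(net) ≈ 110 kPa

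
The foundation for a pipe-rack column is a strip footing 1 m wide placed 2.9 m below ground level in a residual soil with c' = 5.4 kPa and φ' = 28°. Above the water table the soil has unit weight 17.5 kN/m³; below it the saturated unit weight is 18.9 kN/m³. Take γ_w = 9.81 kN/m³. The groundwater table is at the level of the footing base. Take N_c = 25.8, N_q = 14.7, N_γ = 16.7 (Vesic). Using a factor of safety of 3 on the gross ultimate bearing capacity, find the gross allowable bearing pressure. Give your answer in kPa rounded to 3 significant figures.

q = γ·D_f = 17.5 × 2.9 = 50.75 kPa.
For the ½γBN_γ term take γ' = 18.9 − 9.81 = 9.09 kN/m³ (soil below base is submerged).
c·N_c = 5.4 × 25.8 = 139.32 kPa
q·N_q = 50.75 × 14.7 = 746.02 kPa
0.5·γ·B·N_γ = 0.5 × 9.09 × 1 × 16.7 = 75.901 kPa
q_ult = 139.32 + 746.02 + 75.901 = 961.25 kPa.
q_all = 961.25 / 3 = 320.42 kPa.

q_all ≈ 320 kPa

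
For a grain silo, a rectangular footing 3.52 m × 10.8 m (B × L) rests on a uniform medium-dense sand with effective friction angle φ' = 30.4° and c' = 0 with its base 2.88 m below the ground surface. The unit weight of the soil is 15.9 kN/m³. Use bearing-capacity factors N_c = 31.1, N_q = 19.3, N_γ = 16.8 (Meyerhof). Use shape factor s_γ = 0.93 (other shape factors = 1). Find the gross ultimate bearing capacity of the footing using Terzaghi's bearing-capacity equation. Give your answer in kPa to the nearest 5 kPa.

Effective surcharge at the founding depth q = γ·D_f = 15.9 × 2.88 = 45.792 kPa.
q_ult = q·N_q + 0.5·γ·B·N_γ·s_γ
     = 45.792 × 19.3 + 0.5 × 15.9 × 3.52 × 16.8 × 0.93
     = 883.79 + 437.22 = 1321 kPa.

q_ult ≈ 1320 kPa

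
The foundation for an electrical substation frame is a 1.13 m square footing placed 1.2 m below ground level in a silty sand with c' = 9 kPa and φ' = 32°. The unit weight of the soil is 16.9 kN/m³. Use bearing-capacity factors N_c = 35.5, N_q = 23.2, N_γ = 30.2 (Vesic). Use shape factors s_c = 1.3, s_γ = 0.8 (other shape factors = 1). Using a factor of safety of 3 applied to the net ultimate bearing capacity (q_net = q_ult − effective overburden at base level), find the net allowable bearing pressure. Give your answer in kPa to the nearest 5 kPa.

q_all(net) ≈ 365 kPa

Effective surcharge at the founding depth q = γ·D_f = 16.9 × 1.2 = 20.28 kPa.
q_ult = c·N_c·s_c + q·N_q + 0.5·γ·B·N_γ·s_γ
     = 9 × 35.5 × 1.3 + 20.28 × 23.2 + 0.5 × 16.9 × 1.13 × 30.2 × 0.8
     = 415.35 + 470.5 + 230.69 = 1116.5 kPa.
Net ultimate: q_net = 1116.5 − 20.28 = 1096.3 kPa.
q_all(net) = 1096.3 / 3 = 365.42 kPa.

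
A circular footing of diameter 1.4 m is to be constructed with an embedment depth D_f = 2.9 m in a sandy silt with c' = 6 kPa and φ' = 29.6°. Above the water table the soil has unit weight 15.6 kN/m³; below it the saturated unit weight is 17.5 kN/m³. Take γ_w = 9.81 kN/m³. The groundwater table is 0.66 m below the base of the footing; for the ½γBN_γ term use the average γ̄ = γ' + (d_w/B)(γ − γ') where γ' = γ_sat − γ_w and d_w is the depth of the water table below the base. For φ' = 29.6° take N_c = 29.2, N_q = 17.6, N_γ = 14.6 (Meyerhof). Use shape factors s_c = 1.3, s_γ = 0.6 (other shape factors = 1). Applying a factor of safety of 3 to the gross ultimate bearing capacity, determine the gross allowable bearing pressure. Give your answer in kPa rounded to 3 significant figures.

q_all ≈ 365 kPa

Effective surcharge at the founding depth q = γ·D_f = 15.6 × 2.9 = 45.24 kPa.
With d_w = 0.66 m < B, γ̄ = 7.69 + (0.66/1.4) × (15.6 − 7.69) = 11.419 kN/m³.
q_ult = c·N_c·s_c + q·N_q + 0.5·γ·B·N_γ·s_γ
     = 6 × 29.2 × 1.3 + 45.24 × 17.6 + 0.5 × 11.419 × 1.4 × 14.6 × 0.6
     = 227.76 + 796.22 + 70.021 = 1094 kPa.
q_all = q_ult / FS = 1094 / 3 = 364.67 kPa.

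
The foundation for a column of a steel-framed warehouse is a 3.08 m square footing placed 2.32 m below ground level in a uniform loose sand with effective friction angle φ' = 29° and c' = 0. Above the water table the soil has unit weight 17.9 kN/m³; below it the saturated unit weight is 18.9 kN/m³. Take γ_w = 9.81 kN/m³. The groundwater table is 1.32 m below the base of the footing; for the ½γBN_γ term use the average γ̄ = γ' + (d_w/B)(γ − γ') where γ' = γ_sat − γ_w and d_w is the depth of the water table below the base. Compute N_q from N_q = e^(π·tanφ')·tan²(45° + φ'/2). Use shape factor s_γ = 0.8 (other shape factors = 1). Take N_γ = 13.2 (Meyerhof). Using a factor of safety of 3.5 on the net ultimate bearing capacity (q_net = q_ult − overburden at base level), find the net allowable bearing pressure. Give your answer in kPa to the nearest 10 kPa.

q_all(net) ≈ 240 kPa

N_q = e^(π·tan29°)·tan²(59.5°) = 16.44.
q = γ·D_f = 17.9 × 2.32 = 41.528 kPa.
γ' = 9.09 kN/m³; averaging over the depth B below the base, γ̄ = γ' + (d_w/B)(γ − γ') = 12.866 kN/m³.
q·N_q = 41.528 × 16.443 = 682.86 kPa
0.5·γ·B·N_γ·s_γ = 0.5 × 12.866 × 3.08 × 13.2 × 0.8 = 209.23 kPa
q_ult = 682.86 + 209.23 = 892.09 kPa.
q_net = 892.09 − 41.528 = 850.56 kPa.
q_all(net) = 850.56 / 3.5 = 243.02 kPa.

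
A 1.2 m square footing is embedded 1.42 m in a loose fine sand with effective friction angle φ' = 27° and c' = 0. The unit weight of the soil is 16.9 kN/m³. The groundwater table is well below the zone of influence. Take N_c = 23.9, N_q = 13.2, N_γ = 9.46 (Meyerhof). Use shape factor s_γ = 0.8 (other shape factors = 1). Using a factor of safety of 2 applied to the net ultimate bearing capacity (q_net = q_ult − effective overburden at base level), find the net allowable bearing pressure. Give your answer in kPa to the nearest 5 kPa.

q_all(net) ≈ 185 kPa

Effective surcharge at the founding depth q = γ·D_f = 16.9 × 1.42 = 23.998 kPa.
q_ult = q·N_q + 0.5·γ·B·N_γ·s_γ
     = 23.998 × 13.2 + 0.5 × 16.9 × 1.2 × 9.46 × 0.8
     = 316.77 + 76.74 = 393.51 kPa.
Net ultimate: q_net = 393.51 − 23.998 = 369.52 kPa.
q_all(net) = 369.52 / 2 = 184.76 kPa.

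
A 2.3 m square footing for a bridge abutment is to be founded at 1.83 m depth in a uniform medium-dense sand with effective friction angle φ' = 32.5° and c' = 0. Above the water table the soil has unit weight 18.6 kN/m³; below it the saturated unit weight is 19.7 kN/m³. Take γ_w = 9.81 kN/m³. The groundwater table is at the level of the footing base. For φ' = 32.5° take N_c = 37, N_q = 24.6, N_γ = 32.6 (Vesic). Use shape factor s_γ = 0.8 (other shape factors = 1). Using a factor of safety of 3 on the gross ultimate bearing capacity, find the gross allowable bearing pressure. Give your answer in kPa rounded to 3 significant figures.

q_all ≈ 378 kPa

q = γ·D_f = 18.6 × 1.83 = 34.038 kPa.
For the ½γBN_γ term take γ' = 19.7 − 9.81 = 9.89 kN/m³ (soil below base is submerged).
q·N_q = 34.038 × 24.6 = 837.33 kPa
0.5·γ·B·N_γ·s_γ = 0.5 × 9.89 × 2.3 × 32.6 × 0.8 = 296.62 kPa
q_ult = 837.33 + 296.62 = 1134 kPa.
q_all = 1134 / 3 = 377.99 kPa.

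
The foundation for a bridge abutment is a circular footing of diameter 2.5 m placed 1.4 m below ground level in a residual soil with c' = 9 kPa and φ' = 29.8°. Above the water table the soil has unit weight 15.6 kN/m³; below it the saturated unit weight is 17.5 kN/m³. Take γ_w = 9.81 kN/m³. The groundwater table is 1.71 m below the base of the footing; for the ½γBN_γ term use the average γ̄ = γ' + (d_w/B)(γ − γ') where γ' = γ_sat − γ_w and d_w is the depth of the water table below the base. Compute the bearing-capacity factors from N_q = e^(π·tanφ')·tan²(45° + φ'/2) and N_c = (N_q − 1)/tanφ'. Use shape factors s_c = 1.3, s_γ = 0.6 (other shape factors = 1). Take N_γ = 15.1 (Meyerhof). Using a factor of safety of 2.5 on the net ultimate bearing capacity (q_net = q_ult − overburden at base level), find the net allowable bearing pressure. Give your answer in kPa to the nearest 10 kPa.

q_all(net) ≈ 350 kPa

N_q = e^(π·tan29.8°)·tan²(59.9°) = 17.99; N_c = (N_q − 1)/tanφ' = 29.66.
Overburden at base level: q = 15.6 × 1.4 = 21.84 kPa.
The water table is 1.71 m below the base (< B = 2.5 m), so the ½γBN_γ term uses γ̄ = γ' + (d_w/B)(γ − γ') = 7.69 + (1.71/2.5)(15.6 − 7.69) = 13.1 kN/m³.
Cohesion term c·N_c·s_c = 9 × 29.665 × 1.3 = 347.08 kPa; surcharge term q·N_q = 21.84 × 17.989 = 392.88 kPa; self-weight term 0.5·γ·B·N_γ·s_γ = 0.5 × 13.1 × 2.5 × 15.1 × 0.6 = 148.36 kPa.
q_ult = 347.08 + 392.88 + 148.36 = 888.32 kPa.
q_net = 888.32 − 21.84 = 866.48 kPa.
q_all(net) = 866.48 / 2.5 = 346.59 kPa.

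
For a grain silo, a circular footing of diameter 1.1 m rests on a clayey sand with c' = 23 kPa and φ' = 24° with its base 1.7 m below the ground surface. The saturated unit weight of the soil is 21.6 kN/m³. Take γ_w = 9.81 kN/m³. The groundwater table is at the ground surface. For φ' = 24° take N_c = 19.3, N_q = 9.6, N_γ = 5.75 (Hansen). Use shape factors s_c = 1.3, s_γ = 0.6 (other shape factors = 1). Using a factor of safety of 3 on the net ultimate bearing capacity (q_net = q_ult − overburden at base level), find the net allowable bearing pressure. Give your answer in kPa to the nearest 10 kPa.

q_all(net) ≈ 260 kPa

Water table at ground surface, so effective unit weight γ' = 21.6 − 9.81 = 11.79 kN/m³ is used throughout; overburden q = 11.79 × 1.7 = 20.043 kPa; the same γ' applies in the ½γBN_γ term.
Cohesion term c·N_c·s_c = 23 × 19.3 × 1.3 = 577.07 kPa; surcharge term q·N_q = 20.043 × 9.6 = 192.41 kPa; self-weight term 0.5·γ·B·N_γ·s_γ = 0.5 × 11.79 × 1.1 × 5.75 × 0.6 = 22.372 kPa.
q_ult = 577.07 + 192.41 + 22.372 = 791.85 kPa.
q_net = 791.85 − 20.043 = 771.81 kPa.
q_all(net) = 771.81 / 3 = 257.27 kPa.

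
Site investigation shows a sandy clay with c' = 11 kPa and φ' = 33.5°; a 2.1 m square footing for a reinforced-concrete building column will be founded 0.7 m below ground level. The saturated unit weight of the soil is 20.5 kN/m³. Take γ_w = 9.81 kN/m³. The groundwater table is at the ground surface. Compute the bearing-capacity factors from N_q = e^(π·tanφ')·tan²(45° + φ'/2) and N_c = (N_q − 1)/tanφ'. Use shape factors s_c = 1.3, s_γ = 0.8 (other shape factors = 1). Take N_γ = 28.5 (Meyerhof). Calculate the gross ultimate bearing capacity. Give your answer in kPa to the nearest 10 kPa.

tan33.5° = 0.6619, so N_q = e^(π×0.6619)·tan²(61.75°) = 7.999 × 3.464 = 27.71.
N_c = (27.71 − 1)/tan33.5° = 40.35.
With the water table at the surface the whole profile is submerged: γ' = 20.5 − 9.81 = 10.69 kN/m³, so q = γ'·D_f = 7.483 kPa; the same γ' applies in the ½γBN_γ term.
q_ult = c·N_c·s_c + q·N_q + 0.5·γ·B·N_γ·s_γ
     = 11 × 40.351 × 1.3 + 7.483 × 27.707 + 0.5 × 10.69 × 2.1 × 28.5 × 0.8
     = 577.01 + 207.33 + 255.92 = 1040.3 kPa.

q_ult ≈ 1040 kPa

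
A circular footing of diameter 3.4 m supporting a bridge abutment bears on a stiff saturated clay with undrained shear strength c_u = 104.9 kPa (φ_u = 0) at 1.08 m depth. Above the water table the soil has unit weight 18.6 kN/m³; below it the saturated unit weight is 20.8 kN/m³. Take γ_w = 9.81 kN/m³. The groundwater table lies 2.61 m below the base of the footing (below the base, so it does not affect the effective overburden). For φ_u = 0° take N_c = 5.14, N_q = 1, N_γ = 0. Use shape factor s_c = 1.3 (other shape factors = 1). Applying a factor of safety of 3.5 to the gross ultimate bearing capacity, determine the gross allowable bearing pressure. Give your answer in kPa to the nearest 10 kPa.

q_all ≈ 210 kPa

Overburden at base level: q = 18.6 × 1.08 = 20.088 kPa.
Cohesion term c·N_c·s_c = 104.9 × 5.14 × 1.3 = 700.94 kPa; surcharge term q·N_q = 20.088 × 1 = 20.088 kPa.
q_ult = 700.94 + 20.088 = 721.03 kPa.
q_all = q_ult / FS = 721.03 / 3.5 = 206.01 kPa.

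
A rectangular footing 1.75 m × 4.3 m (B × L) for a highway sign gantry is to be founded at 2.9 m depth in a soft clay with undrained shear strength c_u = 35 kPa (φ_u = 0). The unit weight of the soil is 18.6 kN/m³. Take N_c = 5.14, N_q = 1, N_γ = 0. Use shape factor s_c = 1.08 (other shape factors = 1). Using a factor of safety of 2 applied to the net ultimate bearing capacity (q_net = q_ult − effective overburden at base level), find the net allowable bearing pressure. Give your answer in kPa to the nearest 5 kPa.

Effective surcharge at the founding depth q = γ·D_f = 18.6 × 2.9 = 53.94 kPa.
q_ult = c·N_c·s_c + q·N_q
     = 35 × 5.14 × 1.08 + 53.94 × 1
     = 194.29 + 53.94 = 248.23 kPa.
Net ultimate: q_net = 248.23 − 53.94 = 194.29 kPa.
q_all(net) = 194.29 / 2 = 97.146 kPa.

q_all(net) ≈ 95 kPa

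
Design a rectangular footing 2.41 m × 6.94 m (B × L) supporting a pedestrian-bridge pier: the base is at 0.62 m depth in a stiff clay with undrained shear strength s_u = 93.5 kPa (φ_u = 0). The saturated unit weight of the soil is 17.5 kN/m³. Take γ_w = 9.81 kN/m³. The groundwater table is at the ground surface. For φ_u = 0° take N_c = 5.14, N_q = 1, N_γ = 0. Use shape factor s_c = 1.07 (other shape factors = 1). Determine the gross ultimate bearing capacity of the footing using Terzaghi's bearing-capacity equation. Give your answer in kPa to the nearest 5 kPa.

q_ult ≈ 520 kPa

With the water table at the surface the whole profile is submerged: γ' = 17.5 − 9.81 = 7.69 kN/m³, so q = γ'·D_f = 4.7678 kPa.
q_ult = c·N_c·s_c + q·N_q
     = 93.5 × 5.14 × 1.07 + 4.7678 × 1
     = 514.23 + 4.7678 = 519 kPa.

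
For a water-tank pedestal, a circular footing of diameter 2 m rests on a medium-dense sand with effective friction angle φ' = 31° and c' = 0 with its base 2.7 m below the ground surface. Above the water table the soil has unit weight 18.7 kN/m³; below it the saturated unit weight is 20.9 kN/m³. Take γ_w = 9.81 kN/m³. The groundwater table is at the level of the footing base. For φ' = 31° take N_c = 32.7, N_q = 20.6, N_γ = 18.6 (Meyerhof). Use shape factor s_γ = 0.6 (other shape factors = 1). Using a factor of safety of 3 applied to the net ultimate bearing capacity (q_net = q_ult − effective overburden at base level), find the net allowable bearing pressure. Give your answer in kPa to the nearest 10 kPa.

q_all(net) ≈ 370 kPa

Effective surcharge at the founding depth q = γ·D_f = 18.7 × 2.7 = 50.49 kPa.
The water table coincides with the base, so in the self-weight term γ → γ' = 11.09 kN/m³.
q_ult = q·N_q + 0.5·γ·B·N_γ·s_γ
     = 50.49 × 20.6 + 0.5 × 11.09 × 2 × 18.6 × 0.6
     = 1040.1 + 123.76 = 1163.9 kPa.
Net ultimate: q_net = 1163.9 − 50.49 = 1113.4 kPa.
q_all(net) = 1113.4 / 3 = 371.12 kPa.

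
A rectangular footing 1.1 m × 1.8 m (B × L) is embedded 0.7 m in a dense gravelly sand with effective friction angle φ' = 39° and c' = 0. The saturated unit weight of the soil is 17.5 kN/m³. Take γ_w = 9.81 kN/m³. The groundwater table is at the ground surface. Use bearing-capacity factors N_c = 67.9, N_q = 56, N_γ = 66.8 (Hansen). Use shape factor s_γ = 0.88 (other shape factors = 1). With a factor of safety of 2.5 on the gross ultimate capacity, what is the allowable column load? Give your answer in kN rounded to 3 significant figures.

With the water table at the surface the whole profile is submerged: γ' = 17.5 − 9.81 = 7.69 kN/m³, so q = γ'·D_f = 5.383 kPa; the same γ' applies in the ½γBN_γ term.
q_ult = q·N_q + 0.5·γ·B·N_γ·s_γ
     = 5.383 × 56 + 0.5 × 7.69 × 1.1 × 66.8 × 0.88
     = 301.45 + 248.63 = 550.07 kPa.
Gross allowable pressure q_all = 550.07 / 2.5 = 220.03 kPa.
Footing area = 1.98 m², so allowable column load = 220.03 × 1.98 = 435.66 kN.

P_all ≈ 436 kN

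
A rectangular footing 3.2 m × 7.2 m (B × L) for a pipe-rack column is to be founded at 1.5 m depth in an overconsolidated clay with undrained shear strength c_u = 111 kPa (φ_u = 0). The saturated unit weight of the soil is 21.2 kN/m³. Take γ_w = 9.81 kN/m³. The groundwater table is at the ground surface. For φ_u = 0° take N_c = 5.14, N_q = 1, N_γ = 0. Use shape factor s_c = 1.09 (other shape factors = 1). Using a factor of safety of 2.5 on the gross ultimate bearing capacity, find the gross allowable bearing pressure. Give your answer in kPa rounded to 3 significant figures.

Water table at ground surface, so effective unit weight γ' = 21.2 − 9.81 = 11.39 kN/m³ is used throughout; overburden q = 11.39 × 1.5 = 17.085 kPa.
Cohesion term c·N_c·s_c = 111 × 5.14 × 1.09 = 621.89 kPa; surcharge term q·N_q = 17.085 × 1 = 17.085 kPa.
q_ult = 621.89 + 17.085 = 638.97 kPa.
q_all = 638.97 / 2.5 = 255.59 kPa.

q_all ≈ 256 kPa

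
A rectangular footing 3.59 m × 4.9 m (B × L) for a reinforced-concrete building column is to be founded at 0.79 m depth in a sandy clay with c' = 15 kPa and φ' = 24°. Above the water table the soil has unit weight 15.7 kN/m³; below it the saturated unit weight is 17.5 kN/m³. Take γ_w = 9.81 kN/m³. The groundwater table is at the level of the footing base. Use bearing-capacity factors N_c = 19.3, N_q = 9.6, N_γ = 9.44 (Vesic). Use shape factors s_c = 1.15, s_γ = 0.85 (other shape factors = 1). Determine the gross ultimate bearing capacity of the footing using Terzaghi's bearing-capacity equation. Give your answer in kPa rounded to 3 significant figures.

q_ult ≈ 563 kPa

Overburden at base level: q = 15.7 × 0.79 = 12.403 kPa.
Below the base the soil is submerged, so the ½γBN_γ term uses γ' = 17.5 − 9.81 = 7.69 kN/m³.
Cohesion term c·N_c·s_c = 15 × 19.3 × 1.15 = 332.92 kPa; surcharge term q·N_q = 12.403 × 9.6 = 119.07 kPa; self-weight term 0.5·γ·B·N_γ·s_γ = 0.5 × 7.69 × 3.59 × 9.44 × 0.85 = 110.76 kPa.
q_ult = 332.92 + 119.07 + 110.76 = 562.75 kPa.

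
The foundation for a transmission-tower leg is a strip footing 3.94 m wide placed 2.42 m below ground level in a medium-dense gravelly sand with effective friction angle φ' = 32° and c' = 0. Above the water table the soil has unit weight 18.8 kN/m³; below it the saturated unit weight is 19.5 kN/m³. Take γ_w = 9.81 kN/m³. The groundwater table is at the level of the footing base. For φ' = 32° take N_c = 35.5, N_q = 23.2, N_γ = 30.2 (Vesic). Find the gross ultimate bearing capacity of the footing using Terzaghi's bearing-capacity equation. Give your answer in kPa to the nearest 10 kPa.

Overburden at base level: q = 18.8 × 2.42 = 45.496 kPa.
Below the base the soil is submerged, so the ½γBN_γ term uses γ' = 19.5 − 9.81 = 9.69 kN/m³.
Surcharge term q·N_q = 45.496 × 23.2 = 1055.5 kPa; self-weight term 0.5·γ·B·N_γ = 0.5 × 9.69 × 3.94 × 30.2 = 576.5 kPa.
q_ult = 1055.5 + 576.5 = 1632 kPa.

q_ult ≈ 1630 kPa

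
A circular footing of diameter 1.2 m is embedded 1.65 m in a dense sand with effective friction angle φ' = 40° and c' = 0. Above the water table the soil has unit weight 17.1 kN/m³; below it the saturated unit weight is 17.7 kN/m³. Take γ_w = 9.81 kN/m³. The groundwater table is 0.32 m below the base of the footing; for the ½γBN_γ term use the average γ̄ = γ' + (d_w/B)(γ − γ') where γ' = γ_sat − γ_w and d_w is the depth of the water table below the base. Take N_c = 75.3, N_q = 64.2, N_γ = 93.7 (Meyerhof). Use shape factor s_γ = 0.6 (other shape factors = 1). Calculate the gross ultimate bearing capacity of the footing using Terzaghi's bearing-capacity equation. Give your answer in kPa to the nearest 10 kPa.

q = γ·D_f = 17.1 × 1.65 = 28.215 kPa.
γ' = 7.89 kN/m³; averaging over the depth B below the base, γ̄ = γ' + (d_w/B)(γ − γ') = 10.346 kN/m³.
q·N_q = 28.215 × 64.2 = 1811.4 kPa
0.5·γ·B·N_γ·s_γ = 0.5 × 10.346 × 1.2 × 93.7 × 0.6 = 348.99 kPa
q_ult = 1811.4 + 348.99 = 2160.4 kPa.

q_ult ≈ 2160 kPa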